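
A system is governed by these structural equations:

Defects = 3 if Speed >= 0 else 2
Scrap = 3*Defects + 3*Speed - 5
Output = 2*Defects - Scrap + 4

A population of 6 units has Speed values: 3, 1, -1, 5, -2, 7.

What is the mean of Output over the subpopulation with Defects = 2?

11.5

E[Output|Defects=2] averages over only the 2 units with Defects=2 (Speed = -1, -2): Output = 10, 13, mean 11.5.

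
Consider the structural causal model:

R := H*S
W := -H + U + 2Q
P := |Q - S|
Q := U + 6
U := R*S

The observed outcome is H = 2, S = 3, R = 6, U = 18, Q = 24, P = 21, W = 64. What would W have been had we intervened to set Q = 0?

16

Under do(Q=0), the mechanism Q := U + 6 is discarded; Q is fixed at 0.
R = H*S  [with H=2, S=3]  = 6
U = R*S  [with R=6, S=3]  = 18
W = -H + U + 2Q  [with H=2, U=18, Q=0]  = 16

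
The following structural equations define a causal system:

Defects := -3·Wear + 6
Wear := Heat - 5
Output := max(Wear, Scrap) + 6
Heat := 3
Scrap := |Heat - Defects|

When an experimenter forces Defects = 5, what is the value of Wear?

-2

Under do(Defects=5), the mechanism Defects := -3·Wear + 6 is discarded; Defects is fixed at 5.
Since Wear is not a descendant of the intervened variable, it is unaffected.
Wear = Heat - 5  [with Heat=3]  = -2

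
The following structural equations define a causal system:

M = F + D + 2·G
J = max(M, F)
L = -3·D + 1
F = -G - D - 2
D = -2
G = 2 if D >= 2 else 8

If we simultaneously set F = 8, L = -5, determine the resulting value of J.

22

Setting F = 8, L = -5 by intervention discards those variables' equations.
G = 2 if D >= 2 else 8  [with D=-2]  = 8
M = F + D + 2·G  [with F=8, D=-2, G=8]  = 22
J = max(M, F)  [with M=22, F=8]  = 22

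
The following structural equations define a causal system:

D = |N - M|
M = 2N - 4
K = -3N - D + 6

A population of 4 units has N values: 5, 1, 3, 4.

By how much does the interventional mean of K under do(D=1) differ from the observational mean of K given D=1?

Every unit gets D=1 under the intervention. K values become -10, 2, -4, -7; E[K|do(D=1)] = -4.75.
E[K|D=1] averages over only the 2 units with D=1 (N = 5, 3): K = -10, -4, mean -7.
Difference = -4.75 − (-7) = 2.25.

2.25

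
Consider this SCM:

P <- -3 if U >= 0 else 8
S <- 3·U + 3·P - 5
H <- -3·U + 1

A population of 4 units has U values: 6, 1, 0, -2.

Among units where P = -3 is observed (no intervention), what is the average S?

-7

Observing P=-3 restricts to units where P's equation naturally yields -3: U ∈ {6, 1, 0}. In that subpopulation S = 4, -11, -14, mean -7.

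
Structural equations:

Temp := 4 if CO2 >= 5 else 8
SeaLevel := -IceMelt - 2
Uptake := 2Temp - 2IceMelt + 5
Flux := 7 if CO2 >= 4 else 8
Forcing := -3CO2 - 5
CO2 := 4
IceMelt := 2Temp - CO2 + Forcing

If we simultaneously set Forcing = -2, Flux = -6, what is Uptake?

Setting Forcing = -2, Flux = -6 by intervention discards those variables' equations.
Temp = 4 if CO2 >= 5 else 8  [with CO2=4]  = 8
IceMelt = 2Temp - CO2 + Forcing  [with Temp=8, CO2=4, Forcing=-2]  = 10
Uptake = 2Temp - 2IceMelt + 5  [with Temp=8, IceMelt=10]  = 1

1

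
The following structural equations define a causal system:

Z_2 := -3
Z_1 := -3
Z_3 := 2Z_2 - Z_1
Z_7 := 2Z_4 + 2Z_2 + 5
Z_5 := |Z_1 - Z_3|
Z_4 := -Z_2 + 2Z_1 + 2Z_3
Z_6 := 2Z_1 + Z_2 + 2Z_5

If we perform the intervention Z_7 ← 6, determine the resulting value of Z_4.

Under do(Z_7=6), the mechanism Z_7 := 2Z_4 + 2Z_2 + 5 is discarded; Z_7 is fixed at 6.
Since Z_4 is not a descendant of the intervened variable, it is unaffected.
Z_3 = 2Z_2 - Z_1  [with Z_2=-3, Z_1=-3]  = -3
Z_4 = -Z_2 + 2Z_1 + 2Z_3  [with Z_2=-3, Z_1=-3, Z_3=-3]  = -9

-9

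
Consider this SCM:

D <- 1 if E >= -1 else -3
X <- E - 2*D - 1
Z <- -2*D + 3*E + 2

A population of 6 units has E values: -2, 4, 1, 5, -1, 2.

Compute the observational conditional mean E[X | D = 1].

-0.8

Conditioning on D=1 selects the 5 unit(s) with E ∈ {4, 1, 5, -1, 2}. Their X values: 1, -2, 2, -4, -1. Mean = -0.8.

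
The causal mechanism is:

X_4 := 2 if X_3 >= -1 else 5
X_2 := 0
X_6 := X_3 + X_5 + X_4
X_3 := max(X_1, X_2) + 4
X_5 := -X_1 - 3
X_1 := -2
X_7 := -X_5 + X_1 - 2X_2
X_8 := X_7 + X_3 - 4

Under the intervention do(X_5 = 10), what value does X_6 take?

16

The intervention breaks the incoming arrows to X_5: X_5 := -X_1 - 3 no longer applies, and X_5 = 10.
X_3 = max(X_1, X_2) + 4  [with X_1=-2, X_2=0]  = 4
X_4 = 2 if X_3 >= -1 else 5  [with X_3=4]  = 2
X_6 = X_3 + X_5 + X_4  [with X_3=4, X_5=10, X_4=2]  = 16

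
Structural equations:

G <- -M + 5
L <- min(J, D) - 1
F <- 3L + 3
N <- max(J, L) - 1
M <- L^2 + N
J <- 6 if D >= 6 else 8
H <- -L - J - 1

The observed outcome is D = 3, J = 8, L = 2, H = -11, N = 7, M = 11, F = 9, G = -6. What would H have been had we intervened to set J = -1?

2

Under do(J=-1), the mechanism J <- 6 if D >= 6 else 8 is discarded; J is fixed at -1.
L = min(J, D) - 1  [with J=-1, D=3]  = -2
H = -L - J - 1  [with L=-2, J=-1]  = 2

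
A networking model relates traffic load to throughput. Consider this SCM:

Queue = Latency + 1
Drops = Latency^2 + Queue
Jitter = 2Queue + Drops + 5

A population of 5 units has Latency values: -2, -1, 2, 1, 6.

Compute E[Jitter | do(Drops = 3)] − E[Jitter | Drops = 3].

3.4

Every unit gets Drops=3 under the intervention. Jitter values become 6, 8, 14, 12, 22; E[Jitter|do(Drops=3)] = 12.4.
Conditioning on Drops=3 selects the 2 unit(s) with Latency ∈ {-2, 1}. Their Jitter values: 6, 12. Mean = 9.
Difference = 12.4 − 9 = 3.4.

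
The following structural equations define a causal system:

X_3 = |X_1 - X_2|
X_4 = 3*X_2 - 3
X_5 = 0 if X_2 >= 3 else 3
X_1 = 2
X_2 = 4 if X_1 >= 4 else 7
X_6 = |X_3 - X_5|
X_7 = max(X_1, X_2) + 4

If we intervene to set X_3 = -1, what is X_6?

1

The intervention breaks the incoming arrows to X_3: X_3 = |X_1 - X_2| no longer applies, and X_3 = -1.
X_2 = 4 if X_1 >= 4 else 7  [with X_1=2]  = 7
X_5 = 0 if X_2 >= 3 else 3  [with X_2=7]  = 0
X_6 = |X_3 - X_5|  [with X_3=-1, X_5=0]  = 1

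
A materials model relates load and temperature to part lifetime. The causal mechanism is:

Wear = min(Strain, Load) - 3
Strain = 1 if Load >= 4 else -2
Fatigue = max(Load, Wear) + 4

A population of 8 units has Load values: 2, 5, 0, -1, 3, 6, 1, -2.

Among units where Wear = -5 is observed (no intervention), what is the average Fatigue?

4.5

E[Fatigue|Wear=-5] averages over only the 6 units with Wear=-5 (Load = 2, 0, -1, 3, 1, -2): Fatigue = 6, 4, 3, 7, 5, 2, mean 4.5.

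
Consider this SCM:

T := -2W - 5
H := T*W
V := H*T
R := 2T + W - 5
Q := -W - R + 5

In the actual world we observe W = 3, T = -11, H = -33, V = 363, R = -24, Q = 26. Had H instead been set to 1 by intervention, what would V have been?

-11

The intervention breaks the incoming arrows to H: H := T*W no longer applies, and H = 1.
T = -2W - 5  [with W=3]  = -11
V = H*T  [with H=1, T=-11]  = -11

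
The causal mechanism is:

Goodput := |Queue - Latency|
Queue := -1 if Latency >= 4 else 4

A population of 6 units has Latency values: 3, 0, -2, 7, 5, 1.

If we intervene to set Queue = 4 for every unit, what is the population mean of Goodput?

3

The intervention sets Queue=4 in all 6 units regardless of Latency. Recomputing Goodput per unit gives 1, 4, 6, 3, 1, 3; average 3.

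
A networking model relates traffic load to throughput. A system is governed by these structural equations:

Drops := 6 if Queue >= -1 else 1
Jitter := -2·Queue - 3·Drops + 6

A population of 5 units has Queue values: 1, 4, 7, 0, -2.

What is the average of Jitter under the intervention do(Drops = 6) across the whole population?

The intervention sets Drops=6 in all 5 units regardless of Queue. Recomputing Jitter per unit gives -14, -20, -26, -12, -8; average -16.

-16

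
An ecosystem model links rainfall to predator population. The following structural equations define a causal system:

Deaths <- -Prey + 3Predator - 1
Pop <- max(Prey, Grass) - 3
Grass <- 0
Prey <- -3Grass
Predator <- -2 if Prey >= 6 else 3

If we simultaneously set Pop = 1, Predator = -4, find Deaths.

Under do(Pop = 1, Predator = -4), each intervened variable's structural equation is replaced by its fixed value.
Prey = -3Grass  [with Grass=0]  = 0
Deaths = -Prey + 3Predator - 1  [with Prey=0, Predator=-4]  = -13

-13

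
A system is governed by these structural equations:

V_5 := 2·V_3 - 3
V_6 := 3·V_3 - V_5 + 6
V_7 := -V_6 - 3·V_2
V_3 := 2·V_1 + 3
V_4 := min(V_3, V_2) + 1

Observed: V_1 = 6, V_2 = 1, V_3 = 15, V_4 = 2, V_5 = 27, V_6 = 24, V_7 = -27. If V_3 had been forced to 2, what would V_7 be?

The intervention breaks the incoming arrows to V_3: V_3 := 2·V_1 + 3 no longer applies, and V_3 = 2.
V_5 = 2·V_3 - 3  [with V_3=2]  = 1
V_6 = 3·V_3 - V_5 + 6  [with V_3=2, V_5=1]  = 11
V_7 = -V_6 - 3·V_2  [with V_6=11, V_2=1]  = -14

-14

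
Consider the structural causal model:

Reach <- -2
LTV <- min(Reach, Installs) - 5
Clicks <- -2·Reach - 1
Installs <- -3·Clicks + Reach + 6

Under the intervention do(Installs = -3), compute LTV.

-8

The intervention breaks the incoming arrows to Installs: Installs <- -3·Clicks + Reach + 6 no longer applies, and Installs = -3.
LTV = min(Reach, Installs) - 5  [with Reach=-2, Installs=-3]  = -8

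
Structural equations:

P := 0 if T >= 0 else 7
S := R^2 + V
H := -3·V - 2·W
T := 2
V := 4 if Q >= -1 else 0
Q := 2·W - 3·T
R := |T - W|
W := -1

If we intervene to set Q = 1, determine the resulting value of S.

13

Under do(Q=1), the mechanism Q := 2·W - 3·T is discarded; Q is fixed at 1.
R = |T - W|  [with T=2, W=-1]  = 3
V = 4 if Q >= -1 else 0  [with Q=1]  = 4
S = R^2 + V  [with R=3, V=4]  = 13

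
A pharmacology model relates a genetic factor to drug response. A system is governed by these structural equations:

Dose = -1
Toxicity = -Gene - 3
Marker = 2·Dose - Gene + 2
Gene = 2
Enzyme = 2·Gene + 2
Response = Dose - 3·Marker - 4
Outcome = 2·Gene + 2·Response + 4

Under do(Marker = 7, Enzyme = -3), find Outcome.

-44

The joint intervention fixes Marker = 7, Enzyme = -3, removing each variable's own equation.
Response = Dose - 3·Marker - 4  [with Dose=-1, Marker=7]  = -26
Outcome = 2·Gene + 2·Response + 4  [with Gene=2, Response=-26]  = -44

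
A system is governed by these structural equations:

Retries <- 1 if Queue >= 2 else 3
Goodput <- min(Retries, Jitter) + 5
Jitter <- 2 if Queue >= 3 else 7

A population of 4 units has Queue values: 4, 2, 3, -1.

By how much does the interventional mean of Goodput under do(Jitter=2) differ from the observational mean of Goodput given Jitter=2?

0.25

Every unit gets Jitter=2 under the intervention. Goodput values become 6, 6, 6, 7; E[Goodput|do(Jitter=2)] = 6.25.
Observing Jitter=2 restricts to units where Jitter's equation naturally yields 2: Queue ∈ {4, 3}. In that subpopulation Goodput = 6, 6, mean 6.
Difference = 6.25 − 6 = 0.25.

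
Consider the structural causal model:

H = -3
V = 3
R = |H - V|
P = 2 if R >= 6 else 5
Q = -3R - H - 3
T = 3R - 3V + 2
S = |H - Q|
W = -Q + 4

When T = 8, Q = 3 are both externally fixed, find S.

Setting T = 8, Q = 3 by intervention discards those variables' equations.
S = |H - Q|  [with H=-3, Q=3]  = 6

6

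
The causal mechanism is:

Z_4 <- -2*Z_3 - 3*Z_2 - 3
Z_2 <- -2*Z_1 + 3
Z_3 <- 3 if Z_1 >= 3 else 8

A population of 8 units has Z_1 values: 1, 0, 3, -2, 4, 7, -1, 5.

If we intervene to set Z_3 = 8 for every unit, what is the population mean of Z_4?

-15.25

Under do(Z_3=8), Z_3's equation is replaced by Z_3=8 for every unit. Per-unit Z_4: -22, -28, -10, -40, -4, 14, -34, 2. Mean = -15.25.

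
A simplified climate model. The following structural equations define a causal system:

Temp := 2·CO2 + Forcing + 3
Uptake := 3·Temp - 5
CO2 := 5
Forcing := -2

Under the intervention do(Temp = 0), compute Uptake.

The intervention breaks the incoming arrows to Temp: Temp := 2·CO2 + Forcing + 3 no longer applies, and Temp = 0.
Uptake = 3·Temp - 5  [with Temp=0]  = -5

-5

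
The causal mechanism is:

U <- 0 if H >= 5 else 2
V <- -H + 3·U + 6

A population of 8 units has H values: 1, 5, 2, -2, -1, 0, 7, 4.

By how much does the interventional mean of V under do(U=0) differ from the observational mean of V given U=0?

Under do(U=0), U's equation is replaced by U=0 for every unit. Per-unit V: 5, 1, 4, 8, 7, 6, -1, 2. Mean = 4.
E[V|U=0] averages over only the 2 units with U=0 (H = 5, 7): V = 1, -1, mean 0.
Difference = 4 − 0 = 4.

4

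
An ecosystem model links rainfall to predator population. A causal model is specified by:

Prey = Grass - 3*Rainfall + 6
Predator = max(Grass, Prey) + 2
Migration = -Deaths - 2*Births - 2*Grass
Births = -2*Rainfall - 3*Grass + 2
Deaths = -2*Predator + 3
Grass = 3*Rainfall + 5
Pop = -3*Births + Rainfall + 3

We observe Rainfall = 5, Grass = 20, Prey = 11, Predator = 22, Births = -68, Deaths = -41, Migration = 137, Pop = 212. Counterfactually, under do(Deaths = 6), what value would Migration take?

90

Intervening sets Deaths = 6 and removes its equation (Deaths = -2*Predator + 3).
Grass = 3*Rainfall + 5  [with Rainfall=5]  = 20
Births = -2*Rainfall - 3*Grass + 2  [with Rainfall=5, Grass=20]  = -68
Migration = -Deaths - 2*Births - 2*Grass  [with Deaths=6, Births=-68, Grass=20]  = 90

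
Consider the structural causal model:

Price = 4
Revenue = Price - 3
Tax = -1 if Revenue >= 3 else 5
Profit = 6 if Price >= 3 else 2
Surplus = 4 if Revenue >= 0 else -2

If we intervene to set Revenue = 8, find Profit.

6

Under do(Revenue=8), the mechanism Revenue = Price - 3 is discarded; Revenue is fixed at 8.
Since Profit is not a descendant of the intervened variable, it is unaffected.
Profit = 6 if Price >= 3 else 2  [with Price=4]  = 6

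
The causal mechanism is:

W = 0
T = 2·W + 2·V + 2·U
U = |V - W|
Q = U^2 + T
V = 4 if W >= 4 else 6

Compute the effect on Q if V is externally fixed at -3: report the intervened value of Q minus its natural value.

-51

do(V=-3) replaces the equation V = 4 if W >= 4 else 6 with the constant V = -3.
U = |V - W|  [with V=-3, W=0]  = 3
T = 2·W + 2·V + 2·U  [with W=0, V=-3, U=3]  = 0
Q = U^2 + T  [with U=3, T=0]  = 9
Without intervention: V = 4 if W >= 4 else 6  [with W=0]  = 6; U = |V - W|  [with V=6, W=0]  = 6; T = 2·W + 2·V + 2·U  [with W=0, V=6, U=6]  = 24; Q = U^2 + T  [with U=6, T=24]  = 60.
Change = 9 − 60 = -51.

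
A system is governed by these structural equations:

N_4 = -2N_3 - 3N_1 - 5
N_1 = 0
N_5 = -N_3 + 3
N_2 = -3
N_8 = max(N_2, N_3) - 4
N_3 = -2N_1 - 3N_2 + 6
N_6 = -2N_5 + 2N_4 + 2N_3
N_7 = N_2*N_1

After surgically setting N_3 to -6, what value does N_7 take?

The intervention breaks the incoming arrows to N_3: N_3 = -2N_1 - 3N_2 + 6 no longer applies, and N_3 = -6.
N_7 is not downstream of the intervention, so its value is determined by the original equations.
N_7 = N_2*N_1  [with N_2=-3, N_1=0]  = 0

0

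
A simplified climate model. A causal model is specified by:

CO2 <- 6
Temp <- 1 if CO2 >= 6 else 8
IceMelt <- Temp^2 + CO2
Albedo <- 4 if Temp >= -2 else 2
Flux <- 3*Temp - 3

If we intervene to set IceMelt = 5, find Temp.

Under do(IceMelt=5), the mechanism IceMelt <- Temp^2 + CO2 is discarded; IceMelt is fixed at 5.
Since Temp is not a descendant of the intervened variable, it is unaffected.
Temp = 1 if CO2 >= 6 else 8  [with CO2=6]  = 1

1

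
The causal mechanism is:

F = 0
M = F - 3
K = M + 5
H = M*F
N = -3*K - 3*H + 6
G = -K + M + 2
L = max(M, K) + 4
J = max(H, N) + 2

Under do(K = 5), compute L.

The intervention breaks the incoming arrows to K: K = M + 5 no longer applies, and K = 5.
M = F - 3  [with F=0]  = -3
L = max(M, K) + 4  [with M=-3, K=5]  = 9

9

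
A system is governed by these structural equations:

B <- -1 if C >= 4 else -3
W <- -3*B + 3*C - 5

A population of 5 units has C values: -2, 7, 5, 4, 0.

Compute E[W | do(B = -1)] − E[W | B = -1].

-7.6

The intervention sets B=-1 in all 5 units regardless of C. Recomputing W per unit gives -8, 19, 13, 10, -2; average 6.4.
E[W|B=-1] averages over only the 3 units with B=-1 (C = 7, 5, 4): W = 19, 13, 10, mean 14.
Difference = 6.4 − 14 = -7.6.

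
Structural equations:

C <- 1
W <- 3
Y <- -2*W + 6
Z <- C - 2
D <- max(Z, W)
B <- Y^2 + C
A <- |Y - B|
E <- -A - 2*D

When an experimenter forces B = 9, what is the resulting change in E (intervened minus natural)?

Intervening sets B = 9 and removes its equation (B <- Y^2 + C).
Y = -2*W + 6  [with W=3]  = 0
Z = C - 2  [with C=1]  = -1
D = max(Z, W)  [with Z=-1, W=3]  = 3
A = |Y - B|  [with Y=0, B=9]  = 9
E = -A - 2*D  [with A=9, D=3]  = -15
Without intervention: Y = -2*W + 6  [with W=3]  = 0; Z = C - 2  [with C=1]  = -1; D = max(Z, W)  [with Z=-1, W=3]  = 3; B = Y^2 + C  [with Y=0, C=1]  = 1; A = |Y - B|  [with Y=0, B=1]  = 1; E = -A - 2*D  [with A=1, D=3]  = -7.
Change = -15 − (-7) = -8.

-8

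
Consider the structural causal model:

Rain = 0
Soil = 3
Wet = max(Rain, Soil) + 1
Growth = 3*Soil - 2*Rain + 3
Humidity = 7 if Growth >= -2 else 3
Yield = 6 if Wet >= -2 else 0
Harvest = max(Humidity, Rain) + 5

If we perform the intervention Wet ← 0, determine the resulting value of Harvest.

12

The intervention breaks the incoming arrows to Wet: Wet = max(Rain, Soil) + 1 no longer applies, and Wet = 0.
Harvest is not downstream of the intervention, so its value is determined by the original equations.
Growth = 3*Soil - 2*Rain + 3  [with Soil=3, Rain=0]  = 12
Humidity = 7 if Growth >= -2 else 3  [with Growth=12]  = 7
Harvest = max(Humidity, Rain) + 5  [with Humidity=7, Rain=0]  = 12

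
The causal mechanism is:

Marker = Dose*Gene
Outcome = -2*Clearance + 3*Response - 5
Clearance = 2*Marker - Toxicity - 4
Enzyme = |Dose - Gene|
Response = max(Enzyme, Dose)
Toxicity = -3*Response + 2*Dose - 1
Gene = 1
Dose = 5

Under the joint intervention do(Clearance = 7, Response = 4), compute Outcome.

-7

Under do(Clearance = 7, Response = 4), each intervened variable's structural equation is replaced by its fixed value.
Outcome = -2*Clearance + 3*Response - 5  [with Clearance=7, Response=4]  = -7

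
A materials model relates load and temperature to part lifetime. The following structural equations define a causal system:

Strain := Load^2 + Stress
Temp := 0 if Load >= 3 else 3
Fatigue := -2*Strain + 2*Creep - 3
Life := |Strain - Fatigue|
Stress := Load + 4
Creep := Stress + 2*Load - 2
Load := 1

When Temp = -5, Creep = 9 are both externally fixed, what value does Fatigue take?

The joint intervention fixes Temp = -5, Creep = 9, removing each variable's own equation.
Stress = Load + 4  [with Load=1]  = 5
Strain = Load^2 + Stress  [with Load=1, Stress=5]  = 6
Fatigue = -2*Strain + 2*Creep - 3  [with Strain=6, Creep=9]  = 3

3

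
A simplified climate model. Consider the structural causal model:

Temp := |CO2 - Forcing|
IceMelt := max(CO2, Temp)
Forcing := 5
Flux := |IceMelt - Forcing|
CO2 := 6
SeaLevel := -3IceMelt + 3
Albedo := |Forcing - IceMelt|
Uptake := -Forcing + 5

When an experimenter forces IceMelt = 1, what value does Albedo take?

Intervening sets IceMelt = 1 and removes its equation (IceMelt := max(CO2, Temp)).
Albedo = |Forcing - IceMelt|  [with Forcing=5, IceMelt=1]  = 4

4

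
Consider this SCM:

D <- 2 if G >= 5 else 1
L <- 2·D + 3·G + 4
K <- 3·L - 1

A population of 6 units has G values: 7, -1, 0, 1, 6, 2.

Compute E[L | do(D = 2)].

Every unit gets D=2 under the intervention. L values become 29, 5, 8, 11, 26, 14; E[L|do(D=2)] = 15.5.

15.5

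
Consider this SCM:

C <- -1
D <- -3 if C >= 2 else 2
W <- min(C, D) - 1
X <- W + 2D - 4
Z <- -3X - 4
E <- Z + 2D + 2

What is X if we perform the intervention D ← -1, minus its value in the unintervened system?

-6

Under do(D=-1), the mechanism D <- -3 if C >= 2 else 2 is discarded; D is fixed at -1.
W = min(C, D) - 1  [with C=-1, D=-1]  = -2
X = W + 2D - 4  [with W=-2, D=-1]  = -8
Without intervention: D = -3 if C >= 2 else 2  [with C=-1]  = 2; W = min(C, D) - 1  [with C=-1, D=2]  = -2; X = W + 2D - 4  [with W=-2, D=2]  = -2.
Change = -8 − (-2) = -6.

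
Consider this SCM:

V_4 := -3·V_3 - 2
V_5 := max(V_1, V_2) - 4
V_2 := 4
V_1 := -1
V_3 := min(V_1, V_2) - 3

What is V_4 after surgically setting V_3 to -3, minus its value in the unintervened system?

The intervention breaks the incoming arrows to V_3: V_3 := min(V_1, V_2) - 3 no longer applies, and V_3 = -3.
V_4 = -3·V_3 - 2  [with V_3=-3]  = 7
Without intervention: V_3 = min(V_1, V_2) - 3  [with V_1=-1, V_2=4]  = -4; V_4 = -3·V_3 - 2  [with V_3=-4]  = 10.
Change = 7 − 10 = -3.

-3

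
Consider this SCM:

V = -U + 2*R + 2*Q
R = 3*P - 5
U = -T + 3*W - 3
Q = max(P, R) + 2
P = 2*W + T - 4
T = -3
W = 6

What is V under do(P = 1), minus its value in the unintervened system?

-42

The intervention breaks the incoming arrows to P: P = 2*W + T - 4 no longer applies, and P = 1.
R = 3*P - 5  [with P=1]  = -2
U = -T + 3*W - 3  [with T=-3, W=6]  = 18
Q = max(P, R) + 2  [with P=1, R=-2]  = 3
V = -U + 2*R + 2*Q  [with U=18, R=-2, Q=3]  = -16
Without intervention: P = 2*W + T - 4  [with W=6, T=-3]  = 5; R = 3*P - 5  [with P=5]  = 10; U = -T + 3*W - 3  [with T=-3, W=6]  = 18; Q = max(P, R) + 2  [with P=5, R=10]  = 12; V = -U + 2*R + 2*Q  [with U=18, R=10, Q=12]  = 26.
Change = -16 − 26 = -42.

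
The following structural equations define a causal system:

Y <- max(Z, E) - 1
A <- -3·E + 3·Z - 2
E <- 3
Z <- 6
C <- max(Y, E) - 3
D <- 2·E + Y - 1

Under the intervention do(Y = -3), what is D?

2

The intervention breaks the incoming arrows to Y: Y <- max(Z, E) - 1 no longer applies, and Y = -3.
D = 2·E + Y - 1  [with E=3, Y=-3]  = 2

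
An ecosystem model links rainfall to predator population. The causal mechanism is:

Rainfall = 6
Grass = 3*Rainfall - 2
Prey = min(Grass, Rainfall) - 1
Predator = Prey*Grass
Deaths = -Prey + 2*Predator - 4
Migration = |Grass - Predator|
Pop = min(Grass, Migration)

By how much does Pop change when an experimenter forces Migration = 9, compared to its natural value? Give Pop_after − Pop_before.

Intervening sets Migration = 9 and removes its equation (Migration = |Grass - Predator|).
Grass = 3*Rainfall - 2  [with Rainfall=6]  = 16
Pop = min(Grass, Migration)  [with Grass=16, Migration=9]  = 9
Without intervention: Grass = 3*Rainfall - 2  [with Rainfall=6]  = 16; Prey = min(Grass, Rainfall) - 1  [with Grass=16, Rainfall=6]  = 5; Predator = Prey*Grass  [with Prey=5, Grass=16]  = 80; Migration = |Grass - Predator|  [with Grass=16, Predator=80]  = 64; Pop = min(Grass, Migration)  [with Grass=16, Migration=64]  = 16.
Change = 9 − 16 = -7.

-7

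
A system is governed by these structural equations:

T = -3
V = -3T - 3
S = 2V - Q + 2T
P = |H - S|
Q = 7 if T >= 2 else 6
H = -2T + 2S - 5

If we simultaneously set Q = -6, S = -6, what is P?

The joint intervention fixes Q = -6, S = -6, removing each variable's own equation.
H = -2T + 2S - 5  [with T=-3, S=-6]  = -11
P = |H - S|  [with H=-11, S=-6]  = 5

5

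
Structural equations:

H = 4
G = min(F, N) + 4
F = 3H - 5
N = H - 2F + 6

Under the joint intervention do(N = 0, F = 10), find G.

4

The joint intervention fixes N = 0, F = 10, removing each variable's own equation.
G = min(F, N) + 4  [with F=10, N=0]  = 4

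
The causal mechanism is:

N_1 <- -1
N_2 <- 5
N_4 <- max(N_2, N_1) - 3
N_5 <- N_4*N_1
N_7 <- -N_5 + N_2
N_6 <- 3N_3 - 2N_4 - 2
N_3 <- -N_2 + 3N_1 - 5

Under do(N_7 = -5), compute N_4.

2

Under do(N_7=-5), the mechanism N_7 <- -N_5 + N_2 is discarded; N_7 is fixed at -5.
Since N_4 is not a descendant of the intervened variable, it is unaffected.
N_4 = max(N_2, N_1) - 3  [with N_2=5, N_1=-1]  = 2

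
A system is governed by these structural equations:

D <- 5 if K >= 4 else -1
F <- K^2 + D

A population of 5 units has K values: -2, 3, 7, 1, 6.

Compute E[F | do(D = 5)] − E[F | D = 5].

Under do(D=5), D's equation is replaced by D=5 for every unit. Per-unit F: 9, 14, 54, 6, 41. Mean = 24.8.
E[F|D=5] averages over only the 2 units with D=5 (K = 7, 6): F = 54, 41, mean 47.5.
Difference = 24.8 − 47.5 = -22.7.

-22.7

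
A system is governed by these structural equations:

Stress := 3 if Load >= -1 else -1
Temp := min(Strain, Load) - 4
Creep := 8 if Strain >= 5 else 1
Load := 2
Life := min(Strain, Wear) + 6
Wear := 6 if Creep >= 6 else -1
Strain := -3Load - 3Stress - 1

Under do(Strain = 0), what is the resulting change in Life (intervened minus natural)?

The intervention breaks the incoming arrows to Strain: Strain := -3Load - 3Stress - 1 no longer applies, and Strain = 0.
Creep = 8 if Strain >= 5 else 1  [with Strain=0]  = 1
Wear = 6 if Creep >= 6 else -1  [with Creep=1]  = -1
Life = min(Strain, Wear) + 6  [with Strain=0, Wear=-1]  = 5
Without intervention: Stress = 3 if Load >= -1 else -1  [with Load=2]  = 3; Strain = -3Load - 3Stress - 1  [with Load=2, Stress=3]  = -16; Creep = 8 if Strain >= 5 else 1  [with Strain=-16]  = 1; Wear = 6 if Creep >= 6 else -1  [with Creep=1]  = -1; Life = min(Strain, Wear) + 6  [with Strain=-16, Wear=-1]  = -10.
Change = 5 − (-10) = 15.

15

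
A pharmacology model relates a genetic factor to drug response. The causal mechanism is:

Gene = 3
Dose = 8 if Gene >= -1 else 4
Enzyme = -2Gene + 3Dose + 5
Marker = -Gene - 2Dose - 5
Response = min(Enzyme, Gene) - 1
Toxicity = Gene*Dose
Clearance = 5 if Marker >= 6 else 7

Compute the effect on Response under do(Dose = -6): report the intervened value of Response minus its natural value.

do(Dose=-6) replaces the equation Dose = 8 if Gene >= -1 else 4 with the constant Dose = -6.
Enzyme = -2Gene + 3Dose + 5  [with Gene=3, Dose=-6]  = -19
Response = min(Enzyme, Gene) - 1  [with Enzyme=-19, Gene=3]  = -20
Without intervention: Dose = 8 if Gene >= -1 else 4  [with Gene=3]  = 8; Enzyme = -2Gene + 3Dose + 5  [with Gene=3, Dose=8]  = 23; Response = min(Enzyme, Gene) - 1  [with Enzyme=23, Gene=3]  = 2.
Change = -20 − 2 = -22.

-22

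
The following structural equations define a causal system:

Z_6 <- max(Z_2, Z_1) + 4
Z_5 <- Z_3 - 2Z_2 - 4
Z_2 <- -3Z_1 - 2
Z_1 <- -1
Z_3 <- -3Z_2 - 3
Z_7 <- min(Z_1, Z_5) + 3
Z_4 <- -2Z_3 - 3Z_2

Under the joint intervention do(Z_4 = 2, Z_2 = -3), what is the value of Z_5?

8

The joint intervention fixes Z_4 = 2, Z_2 = -3, removing each variable's own equation.
Z_3 = -3Z_2 - 3  [with Z_2=-3]  = 6
Z_5 = Z_3 - 2Z_2 - 4  [with Z_3=6, Z_2=-3]  = 8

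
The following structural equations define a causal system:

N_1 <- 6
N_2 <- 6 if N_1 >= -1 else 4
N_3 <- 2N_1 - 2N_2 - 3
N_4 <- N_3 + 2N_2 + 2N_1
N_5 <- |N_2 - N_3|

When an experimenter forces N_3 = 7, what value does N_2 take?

Under do(N_3=7), the mechanism N_3 <- 2N_1 - 2N_2 - 3 is discarded; N_3 is fixed at 7.
Since N_2 is not a descendant of the intervened variable, it is unaffected.
N_2 = 6 if N_1 >= -1 else 4  [with N_1=6]  = 6

6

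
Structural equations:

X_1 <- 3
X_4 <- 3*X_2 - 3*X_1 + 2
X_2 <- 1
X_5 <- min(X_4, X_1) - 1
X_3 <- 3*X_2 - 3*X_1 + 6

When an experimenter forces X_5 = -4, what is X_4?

-4

The intervention breaks the incoming arrows to X_5: X_5 <- min(X_4, X_1) - 1 no longer applies, and X_5 = -4.
Since X_4 is not a descendant of the intervened variable, it is unaffected.
X_4 = 3*X_2 - 3*X_1 + 2  [with X_2=1, X_1=3]  = -4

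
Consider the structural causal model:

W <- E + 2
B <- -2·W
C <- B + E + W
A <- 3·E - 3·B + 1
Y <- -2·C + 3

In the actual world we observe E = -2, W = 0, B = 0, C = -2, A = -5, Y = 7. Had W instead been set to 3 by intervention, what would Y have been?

Under do(W=3), the mechanism W <- E + 2 is discarded; W is fixed at 3.
B = -2·W  [with W=3]  = -6
C = B + E + W  [with B=-6, E=-2, W=3]  = -5
Y = -2·C + 3  [with C=-5]  = 13

13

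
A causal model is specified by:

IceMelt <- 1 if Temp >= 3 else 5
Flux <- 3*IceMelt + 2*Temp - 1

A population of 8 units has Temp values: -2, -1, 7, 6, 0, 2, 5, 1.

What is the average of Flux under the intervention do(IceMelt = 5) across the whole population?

18.5

Under do(IceMelt=5), IceMelt's equation is replaced by IceMelt=5 for every unit. Per-unit Flux: 10, 12, 28, 26, 14, 18, 24, 16. Mean = 18.5.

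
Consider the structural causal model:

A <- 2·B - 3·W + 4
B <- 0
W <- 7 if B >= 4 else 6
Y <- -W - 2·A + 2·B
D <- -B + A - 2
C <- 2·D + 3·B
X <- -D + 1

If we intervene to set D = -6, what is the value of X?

7

The intervention breaks the incoming arrows to D: D <- -B + A - 2 no longer applies, and D = -6.
X = -D + 1  [with D=-6]  = 7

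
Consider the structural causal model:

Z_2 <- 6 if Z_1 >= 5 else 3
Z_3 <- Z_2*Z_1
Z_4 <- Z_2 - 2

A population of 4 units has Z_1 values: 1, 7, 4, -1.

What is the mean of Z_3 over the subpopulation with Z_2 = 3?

Observing Z_2=3 restricts to units where Z_2's equation naturally yields 3: Z_1 ∈ {1, 4, -1}. In that subpopulation Z_3 = 3, 12, -3, mean 4.

4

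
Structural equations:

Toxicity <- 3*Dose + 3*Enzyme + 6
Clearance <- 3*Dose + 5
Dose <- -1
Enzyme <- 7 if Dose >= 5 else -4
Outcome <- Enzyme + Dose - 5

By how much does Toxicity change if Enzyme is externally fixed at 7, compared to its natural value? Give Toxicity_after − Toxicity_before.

The intervention breaks the incoming arrows to Enzyme: Enzyme <- 7 if Dose >= 5 else -4 no longer applies, and Enzyme = 7.
Toxicity = 3*Dose + 3*Enzyme + 6  [with Dose=-1, Enzyme=7]  = 24
Without intervention: Enzyme = 7 if Dose >= 5 else -4  [with Dose=-1]  = -4; Toxicity = 3*Dose + 3*Enzyme + 6  [with Dose=-1, Enzyme=-4]  = -9.
Change = 24 − (-9) = 33.

33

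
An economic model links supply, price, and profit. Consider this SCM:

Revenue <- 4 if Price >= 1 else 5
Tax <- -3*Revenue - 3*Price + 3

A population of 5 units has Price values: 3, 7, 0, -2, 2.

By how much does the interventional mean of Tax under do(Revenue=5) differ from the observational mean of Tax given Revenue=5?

Under do(Revenue=5), Revenue's equation is replaced by Revenue=5 for every unit. Per-unit Tax: -21, -33, -12, -6, -18. Mean = -18.
Conditioning on Revenue=5 selects the 2 unit(s) with Price ∈ {0, -2}. Their Tax values: -12, -6. Mean = -9.
Difference = -18 − (-9) = -9.

-9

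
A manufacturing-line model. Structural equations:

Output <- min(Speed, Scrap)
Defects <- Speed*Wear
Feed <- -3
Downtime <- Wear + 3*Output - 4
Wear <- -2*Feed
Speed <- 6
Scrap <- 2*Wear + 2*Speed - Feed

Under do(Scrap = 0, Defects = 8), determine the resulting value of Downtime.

2

Setting Scrap = 0, Defects = 8 by intervention discards those variables' equations.
Wear = -2*Feed  [with Feed=-3]  = 6
Output = min(Speed, Scrap)  [with Speed=6, Scrap=0]  = 0
Downtime = Wear + 3*Output - 4  [with Wear=6, Output=0]  = 2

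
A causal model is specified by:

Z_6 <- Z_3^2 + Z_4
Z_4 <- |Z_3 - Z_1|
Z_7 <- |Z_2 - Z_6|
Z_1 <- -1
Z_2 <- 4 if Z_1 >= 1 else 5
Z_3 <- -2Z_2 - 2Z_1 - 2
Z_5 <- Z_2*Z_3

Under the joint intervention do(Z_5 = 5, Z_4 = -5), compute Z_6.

95

Setting Z_5 = 5, Z_4 = -5 by intervention discards those variables' equations.
Z_2 = 4 if Z_1 >= 1 else 5  [with Z_1=-1]  = 5
Z_3 = -2Z_2 - 2Z_1 - 2  [with Z_2=5, Z_1=-1]  = -10
Z_6 = Z_3^2 + Z_4  [with Z_3=-10, Z_4=-5]  = 95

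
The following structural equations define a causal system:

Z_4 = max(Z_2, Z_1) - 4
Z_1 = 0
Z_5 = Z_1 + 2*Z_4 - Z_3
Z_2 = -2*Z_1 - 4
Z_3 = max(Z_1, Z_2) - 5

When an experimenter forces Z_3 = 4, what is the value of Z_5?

-12

do(Z_3=4) replaces the equation Z_3 = max(Z_1, Z_2) - 5 with the constant Z_3 = 4.
Z_2 = -2*Z_1 - 4  [with Z_1=0]  = -4
Z_4 = max(Z_2, Z_1) - 4  [with Z_2=-4, Z_1=0]  = -4
Z_5 = Z_1 + 2*Z_4 - Z_3  [with Z_1=0, Z_4=-4, Z_3=4]  = -12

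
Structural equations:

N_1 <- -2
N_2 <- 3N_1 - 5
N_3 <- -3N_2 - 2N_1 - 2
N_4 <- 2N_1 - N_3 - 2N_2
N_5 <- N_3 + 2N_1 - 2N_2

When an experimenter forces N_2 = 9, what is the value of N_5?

do(N_2=9) replaces the equation N_2 <- 3N_1 - 5 with the constant N_2 = 9.
N_3 = -3N_2 - 2N_1 - 2  [with N_2=9, N_1=-2]  = -25
N_5 = N_3 + 2N_1 - 2N_2  [with N_3=-25, N_1=-2, N_2=9]  = -47

-47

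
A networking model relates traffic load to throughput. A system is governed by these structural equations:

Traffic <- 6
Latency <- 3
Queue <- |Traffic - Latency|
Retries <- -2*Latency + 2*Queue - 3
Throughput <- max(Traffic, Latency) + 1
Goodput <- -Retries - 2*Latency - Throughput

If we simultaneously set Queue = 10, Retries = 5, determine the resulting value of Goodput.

Setting Queue = 10, Retries = 5 by intervention discards those variables' equations.
Throughput = max(Traffic, Latency) + 1  [with Traffic=6, Latency=3]  = 7
Goodput = -Retries - 2*Latency - Throughput  [with Retries=5, Latency=3, Throughput=7]  = -18

-18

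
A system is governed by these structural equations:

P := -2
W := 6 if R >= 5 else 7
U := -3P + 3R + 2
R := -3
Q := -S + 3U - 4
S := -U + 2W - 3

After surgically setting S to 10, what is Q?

-17

The intervention breaks the incoming arrows to S: S := -U + 2W - 3 no longer applies, and S = 10.
U = -3P + 3R + 2  [with P=-2, R=-3]  = -1
Q = -S + 3U - 4  [with S=10, U=-1]  = -17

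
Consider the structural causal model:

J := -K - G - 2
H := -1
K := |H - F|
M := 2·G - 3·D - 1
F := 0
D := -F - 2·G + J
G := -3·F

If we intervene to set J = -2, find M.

5

Under do(J=-2), the mechanism J := -K - G - 2 is discarded; J is fixed at -2.
G = -3·F  [with F=0]  = 0
D = -F - 2·G + J  [with F=0, G=0, J=-2]  = -2
M = 2·G - 3·D - 1  [with G=0, D=-2]  = 5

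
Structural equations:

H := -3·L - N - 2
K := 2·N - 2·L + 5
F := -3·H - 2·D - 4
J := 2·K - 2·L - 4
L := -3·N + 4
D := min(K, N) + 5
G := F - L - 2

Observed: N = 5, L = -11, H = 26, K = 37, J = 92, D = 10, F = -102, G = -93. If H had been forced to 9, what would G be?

The intervention breaks the incoming arrows to H: H := -3·L - N - 2 no longer applies, and H = 9.
L = -3·N + 4  [with N=5]  = -11
K = 2·N - 2·L + 5  [with N=5, L=-11]  = 37
D = min(K, N) + 5  [with K=37, N=5]  = 10
F = -3·H - 2·D - 4  [with H=9, D=10]  = -51
G = F - L - 2  [with F=-51, L=-11]  = -42

-42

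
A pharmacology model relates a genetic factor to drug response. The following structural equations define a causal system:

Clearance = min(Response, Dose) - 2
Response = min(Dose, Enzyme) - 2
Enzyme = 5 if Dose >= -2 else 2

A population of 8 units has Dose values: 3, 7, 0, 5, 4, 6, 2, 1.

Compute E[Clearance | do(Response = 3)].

0.25

do(Response=3) breaks Response's dependence on Dose. With Response=3 fixed, Clearance across the units is 1, 1, -2, 1, 1, 1, 0, -1, mean 0.25.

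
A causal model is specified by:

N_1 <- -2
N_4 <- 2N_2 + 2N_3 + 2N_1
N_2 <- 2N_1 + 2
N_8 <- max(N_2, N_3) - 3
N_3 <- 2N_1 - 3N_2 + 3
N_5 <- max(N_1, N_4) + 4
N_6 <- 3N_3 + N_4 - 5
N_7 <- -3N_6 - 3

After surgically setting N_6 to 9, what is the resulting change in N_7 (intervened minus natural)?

Intervening sets N_6 = 9 and removes its equation (N_6 <- 3N_3 + N_4 - 5).
N_7 = -3N_6 - 3  [with N_6=9]  = -30
Without intervention: N_2 = 2N_1 + 2  [with N_1=-2]  = -2; N_3 = 2N_1 - 3N_2 + 3  [with N_1=-2, N_2=-2]  = 5; N_4 = 2N_2 + 2N_3 + 2N_1  [with N_2=-2, N_3=5, N_1=-2]  = 2; N_6 = 3N_3 + N_4 - 5  [with N_3=5, N_4=2]  = 12; N_7 = -3N_6 - 3  [with N_6=12]  = -39.
Change = -30 − (-39) = 9.

9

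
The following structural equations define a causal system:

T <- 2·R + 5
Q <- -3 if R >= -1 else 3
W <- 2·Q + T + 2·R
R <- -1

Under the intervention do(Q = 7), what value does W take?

15

Under do(Q=7), the mechanism Q <- -3 if R >= -1 else 3 is discarded; Q is fixed at 7.
T = 2·R + 5  [with R=-1]  = 3
W = 2·Q + T + 2·R  [with Q=7, T=3, R=-1]  = 15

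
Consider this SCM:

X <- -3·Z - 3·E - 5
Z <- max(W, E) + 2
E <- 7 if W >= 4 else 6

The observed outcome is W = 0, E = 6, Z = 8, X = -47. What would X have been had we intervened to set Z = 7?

-44

The intervention breaks the incoming arrows to Z: Z <- max(W, E) + 2 no longer applies, and Z = 7.
E = 7 if W >= 4 else 6  [with W=0]  = 6
X = -3·Z - 3·E - 5  [with Z=7, E=6]  = -44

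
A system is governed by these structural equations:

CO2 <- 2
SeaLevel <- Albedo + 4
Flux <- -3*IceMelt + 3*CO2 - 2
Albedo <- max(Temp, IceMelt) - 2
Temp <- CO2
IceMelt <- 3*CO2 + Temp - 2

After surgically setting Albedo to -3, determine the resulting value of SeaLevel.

Intervening sets Albedo = -3 and removes its equation (Albedo <- max(Temp, IceMelt) - 2).
SeaLevel = Albedo + 4  [with Albedo=-3]  = 1

1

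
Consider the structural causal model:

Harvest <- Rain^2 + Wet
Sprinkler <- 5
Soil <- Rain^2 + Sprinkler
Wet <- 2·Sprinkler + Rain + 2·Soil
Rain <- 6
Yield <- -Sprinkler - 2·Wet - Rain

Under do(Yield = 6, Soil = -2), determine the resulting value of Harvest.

The joint intervention fixes Yield = 6, Soil = -2, removing each variable's own equation.
Wet = 2·Sprinkler + Rain + 2·Soil  [with Sprinkler=5, Rain=6, Soil=-2]  = 12
Harvest = Rain^2 + Wet  [with Rain=6, Wet=12]  = 48

48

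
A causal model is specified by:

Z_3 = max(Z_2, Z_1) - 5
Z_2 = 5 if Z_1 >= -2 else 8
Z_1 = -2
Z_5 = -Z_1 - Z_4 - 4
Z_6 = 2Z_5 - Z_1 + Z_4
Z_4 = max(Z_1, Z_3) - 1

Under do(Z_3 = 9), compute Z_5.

-10

do(Z_3=9) replaces the equation Z_3 = max(Z_2, Z_1) - 5 with the constant Z_3 = 9.
Z_4 = max(Z_1, Z_3) - 1  [with Z_1=-2, Z_3=9]  = 8
Z_5 = -Z_1 - Z_4 - 4  [with Z_1=-2, Z_4=8]  = -10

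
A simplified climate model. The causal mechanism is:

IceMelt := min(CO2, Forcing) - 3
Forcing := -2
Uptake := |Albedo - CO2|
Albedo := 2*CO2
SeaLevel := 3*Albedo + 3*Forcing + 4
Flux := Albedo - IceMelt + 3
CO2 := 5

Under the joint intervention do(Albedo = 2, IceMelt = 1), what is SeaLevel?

The joint intervention fixes Albedo = 2, IceMelt = 1, removing each variable's own equation.
SeaLevel = 3*Albedo + 3*Forcing + 4  [with Albedo=2, Forcing=-2]  = 4

4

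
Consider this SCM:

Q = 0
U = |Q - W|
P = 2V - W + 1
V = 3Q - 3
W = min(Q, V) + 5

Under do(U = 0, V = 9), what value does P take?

The joint intervention fixes U = 0, V = 9, removing each variable's own equation.
W = min(Q, V) + 5  [with Q=0, V=9]  = 5
P = 2V - W + 1  [with V=9, W=5]  = 14

14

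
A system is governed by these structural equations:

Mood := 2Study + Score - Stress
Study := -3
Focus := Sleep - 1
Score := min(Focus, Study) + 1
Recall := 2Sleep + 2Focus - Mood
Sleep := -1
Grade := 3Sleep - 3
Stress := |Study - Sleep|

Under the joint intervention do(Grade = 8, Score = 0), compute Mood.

-8

Under do(Grade = 8, Score = 0), each intervened variable's structural equation is replaced by its fixed value.
Stress = |Study - Sleep|  [with Study=-3, Sleep=-1]  = 2
Mood = 2Study + Score - Stress  [with Study=-3, Score=0, Stress=2]  = -8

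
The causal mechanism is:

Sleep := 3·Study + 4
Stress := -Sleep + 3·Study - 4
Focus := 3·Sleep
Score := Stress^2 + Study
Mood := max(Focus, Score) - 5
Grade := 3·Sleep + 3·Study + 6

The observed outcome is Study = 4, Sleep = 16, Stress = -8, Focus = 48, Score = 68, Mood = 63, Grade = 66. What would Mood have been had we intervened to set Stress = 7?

48

The intervention breaks the incoming arrows to Stress: Stress := -Sleep + 3·Study - 4 no longer applies, and Stress = 7.
Sleep = 3·Study + 4  [with Study=4]  = 16
Focus = 3·Sleep  [with Sleep=16]  = 48
Score = Stress^2 + Study  [with Stress=7, Study=4]  = 53
Mood = max(Focus, Score) - 5  [with Focus=48, Score=53]  = 48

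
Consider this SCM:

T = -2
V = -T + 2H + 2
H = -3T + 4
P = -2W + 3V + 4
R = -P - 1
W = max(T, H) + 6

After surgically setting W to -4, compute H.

10

Under do(W=-4), the mechanism W = max(T, H) + 6 is discarded; W is fixed at -4.
Since H is not a descendant of the intervened variable, it is unaffected.
H = -3T + 4  [with T=-2]  = 10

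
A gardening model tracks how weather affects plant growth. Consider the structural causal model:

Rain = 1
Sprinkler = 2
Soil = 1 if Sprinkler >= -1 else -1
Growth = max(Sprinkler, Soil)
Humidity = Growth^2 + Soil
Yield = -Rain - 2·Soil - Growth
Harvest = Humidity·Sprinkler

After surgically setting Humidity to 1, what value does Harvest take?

2

Under do(Humidity=1), the mechanism Humidity = Growth^2 + Soil is discarded; Humidity is fixed at 1.
Harvest = Humidity·Sprinkler  [with Humidity=1, Sprinkler=2]  = 2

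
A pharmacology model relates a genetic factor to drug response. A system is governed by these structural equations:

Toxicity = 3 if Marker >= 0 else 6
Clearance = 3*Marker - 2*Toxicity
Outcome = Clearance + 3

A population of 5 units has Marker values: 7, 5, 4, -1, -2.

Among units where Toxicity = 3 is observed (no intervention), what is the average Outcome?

E[Outcome|Toxicity=3] averages over only the 3 units with Toxicity=3 (Marker = 7, 5, 4): Outcome = 18, 12, 9, mean 13.

13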